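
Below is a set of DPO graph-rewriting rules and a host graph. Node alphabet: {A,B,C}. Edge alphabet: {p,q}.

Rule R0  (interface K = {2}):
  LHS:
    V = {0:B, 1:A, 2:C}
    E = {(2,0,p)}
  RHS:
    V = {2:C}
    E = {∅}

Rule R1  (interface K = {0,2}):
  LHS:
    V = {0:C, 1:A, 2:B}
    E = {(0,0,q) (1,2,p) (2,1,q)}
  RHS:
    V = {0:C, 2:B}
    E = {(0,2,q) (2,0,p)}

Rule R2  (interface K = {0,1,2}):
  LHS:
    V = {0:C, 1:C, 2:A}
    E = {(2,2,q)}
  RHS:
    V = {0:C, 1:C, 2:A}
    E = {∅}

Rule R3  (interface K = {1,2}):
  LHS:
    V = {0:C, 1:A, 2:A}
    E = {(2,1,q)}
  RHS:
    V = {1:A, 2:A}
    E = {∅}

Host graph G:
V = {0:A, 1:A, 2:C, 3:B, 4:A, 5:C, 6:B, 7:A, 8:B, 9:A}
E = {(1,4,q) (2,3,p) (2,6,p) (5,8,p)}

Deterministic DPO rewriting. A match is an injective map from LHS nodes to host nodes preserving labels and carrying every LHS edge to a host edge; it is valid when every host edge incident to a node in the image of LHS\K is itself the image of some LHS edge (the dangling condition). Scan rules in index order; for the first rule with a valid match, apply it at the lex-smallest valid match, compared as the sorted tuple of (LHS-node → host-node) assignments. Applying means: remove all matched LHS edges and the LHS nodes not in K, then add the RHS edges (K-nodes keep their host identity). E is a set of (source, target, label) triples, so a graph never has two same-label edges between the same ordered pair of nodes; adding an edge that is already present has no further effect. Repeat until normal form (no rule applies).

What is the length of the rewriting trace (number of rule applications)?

initial: |V|=10 |E|=4  E = 1-q->4 2-p->3 2-p->6 5-p->8
step 1: apply R0 at {0↦3, 1↦0, 2↦2}  → |V|=8 |E|=3  E = 1-q->4 2-p->6 5-p->8
step 2: apply R0 at {0↦6, 1↦7, 2↦2}  → |V|=6 |E|=2  E = 1-q->4 5-p->8
step 3: apply R0 at {0↦8, 1↦9, 2↦5}  → |V|=4 |E|=1  E = 1-q->4
step 4: apply R3 at {0↦2, 1↦4, 2↦1}  → |V|=3 |E|=0  E = ∅
final graph: no rule applies after step 4

Answer: 4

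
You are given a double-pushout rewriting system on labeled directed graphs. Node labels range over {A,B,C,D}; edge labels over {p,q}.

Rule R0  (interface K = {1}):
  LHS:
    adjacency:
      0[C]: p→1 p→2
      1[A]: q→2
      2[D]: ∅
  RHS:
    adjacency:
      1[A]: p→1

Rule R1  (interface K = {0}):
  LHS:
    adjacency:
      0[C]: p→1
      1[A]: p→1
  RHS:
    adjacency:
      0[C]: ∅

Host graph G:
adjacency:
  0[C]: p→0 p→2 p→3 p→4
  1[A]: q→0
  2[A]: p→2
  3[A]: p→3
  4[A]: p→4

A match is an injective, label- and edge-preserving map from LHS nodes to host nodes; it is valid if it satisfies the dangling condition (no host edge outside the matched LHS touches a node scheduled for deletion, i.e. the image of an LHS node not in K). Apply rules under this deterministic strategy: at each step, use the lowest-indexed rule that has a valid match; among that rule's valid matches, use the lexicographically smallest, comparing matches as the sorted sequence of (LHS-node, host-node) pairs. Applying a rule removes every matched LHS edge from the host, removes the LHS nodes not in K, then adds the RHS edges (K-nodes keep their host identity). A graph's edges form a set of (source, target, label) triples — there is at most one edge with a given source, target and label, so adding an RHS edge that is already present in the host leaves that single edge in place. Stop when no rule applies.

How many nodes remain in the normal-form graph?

[0] host  ⇒  5 nodes, 8 edges  {0-p->0 0-p->2 0-p->3 0-p->4 1-q->0 2-p->2 3-p->3 4-p->4}
[1] R1 @ {0↦0, 1↦2}  ⇒  4 nodes, 6 edges  {0-p->0 0-p->3 0-p->4 1-q->0 3-p->3 4-p->4}
[2] R1 @ {0↦0, 1↦3}  ⇒  3 nodes, 4 edges  {0-p->0 0-p->4 1-q->0 4-p->4}
[3] R1 @ {0↦0, 1↦4}  ⇒  2 nodes, 2 edges  {0-p->0 1-q->0}
final graph: no rule applies after step 3
NF nodes: {0:C, 1:A}

Answer: 2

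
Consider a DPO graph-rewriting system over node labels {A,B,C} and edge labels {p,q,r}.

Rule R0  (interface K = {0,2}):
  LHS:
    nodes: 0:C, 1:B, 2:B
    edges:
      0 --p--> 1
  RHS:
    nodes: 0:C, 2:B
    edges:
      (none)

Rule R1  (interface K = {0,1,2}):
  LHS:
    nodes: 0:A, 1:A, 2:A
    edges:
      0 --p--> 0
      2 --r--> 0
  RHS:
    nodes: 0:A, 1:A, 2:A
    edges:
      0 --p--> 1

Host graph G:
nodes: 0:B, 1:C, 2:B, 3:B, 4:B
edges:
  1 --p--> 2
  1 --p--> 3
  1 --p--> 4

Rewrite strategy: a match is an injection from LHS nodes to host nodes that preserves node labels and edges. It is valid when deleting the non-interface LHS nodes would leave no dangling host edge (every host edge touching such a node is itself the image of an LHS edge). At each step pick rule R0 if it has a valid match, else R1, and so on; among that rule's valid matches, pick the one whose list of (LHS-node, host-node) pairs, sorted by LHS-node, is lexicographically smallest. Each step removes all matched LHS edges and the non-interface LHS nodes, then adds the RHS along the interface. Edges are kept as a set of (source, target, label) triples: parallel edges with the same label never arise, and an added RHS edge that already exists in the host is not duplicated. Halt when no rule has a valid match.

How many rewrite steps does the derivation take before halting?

Answer: 3

Rewrite trace:
initial: |V|=5 |E|=3  E = 1-p->2 1-p->3 1-p->4
step 1: apply R0 at {0↦1, 1↦2, 2↦0}  → |V|=4 |E|=2  E = 1-p->3 1-p->4
step 2: apply R0 at {0↦1, 1↦3, 2↦0}  → |V|=3 |E|=1  E = 1-p->4
step 3: apply R0 at {0↦1, 1↦4, 2↦0}  → |V|=2 |E|=0  E = ∅
halt: no rule applies after step 3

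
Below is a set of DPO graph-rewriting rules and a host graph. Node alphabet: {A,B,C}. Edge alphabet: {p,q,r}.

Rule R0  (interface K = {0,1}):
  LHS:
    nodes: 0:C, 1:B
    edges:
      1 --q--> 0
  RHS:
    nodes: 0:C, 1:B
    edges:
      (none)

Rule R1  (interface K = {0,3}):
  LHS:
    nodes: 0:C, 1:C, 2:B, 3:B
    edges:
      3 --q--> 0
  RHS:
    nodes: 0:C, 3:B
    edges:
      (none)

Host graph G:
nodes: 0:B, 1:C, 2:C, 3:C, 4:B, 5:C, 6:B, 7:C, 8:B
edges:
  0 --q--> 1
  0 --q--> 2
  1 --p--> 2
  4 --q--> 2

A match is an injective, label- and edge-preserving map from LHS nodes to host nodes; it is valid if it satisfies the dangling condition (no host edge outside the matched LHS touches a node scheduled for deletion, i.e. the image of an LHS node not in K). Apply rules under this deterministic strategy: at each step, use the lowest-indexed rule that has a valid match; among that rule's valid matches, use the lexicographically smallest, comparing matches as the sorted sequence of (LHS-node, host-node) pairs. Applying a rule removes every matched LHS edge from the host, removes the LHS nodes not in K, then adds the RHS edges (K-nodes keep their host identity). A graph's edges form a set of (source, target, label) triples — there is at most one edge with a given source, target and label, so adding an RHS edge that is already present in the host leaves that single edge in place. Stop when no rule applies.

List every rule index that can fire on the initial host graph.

Answer: [R0,R1]

Steps:
R0: 3 valid matches — {0↦1, 1↦0}, {0↦2, 1↦0}, {0↦2, 1↦4}
R1: 18 valid matches — {0↦1, 1↦3, 2↦6, 3↦0}, {0↦1, 1↦3, 2↦8, 3↦0}, {0↦1, 1↦5, 2↦6, 3↦0} (+15 more)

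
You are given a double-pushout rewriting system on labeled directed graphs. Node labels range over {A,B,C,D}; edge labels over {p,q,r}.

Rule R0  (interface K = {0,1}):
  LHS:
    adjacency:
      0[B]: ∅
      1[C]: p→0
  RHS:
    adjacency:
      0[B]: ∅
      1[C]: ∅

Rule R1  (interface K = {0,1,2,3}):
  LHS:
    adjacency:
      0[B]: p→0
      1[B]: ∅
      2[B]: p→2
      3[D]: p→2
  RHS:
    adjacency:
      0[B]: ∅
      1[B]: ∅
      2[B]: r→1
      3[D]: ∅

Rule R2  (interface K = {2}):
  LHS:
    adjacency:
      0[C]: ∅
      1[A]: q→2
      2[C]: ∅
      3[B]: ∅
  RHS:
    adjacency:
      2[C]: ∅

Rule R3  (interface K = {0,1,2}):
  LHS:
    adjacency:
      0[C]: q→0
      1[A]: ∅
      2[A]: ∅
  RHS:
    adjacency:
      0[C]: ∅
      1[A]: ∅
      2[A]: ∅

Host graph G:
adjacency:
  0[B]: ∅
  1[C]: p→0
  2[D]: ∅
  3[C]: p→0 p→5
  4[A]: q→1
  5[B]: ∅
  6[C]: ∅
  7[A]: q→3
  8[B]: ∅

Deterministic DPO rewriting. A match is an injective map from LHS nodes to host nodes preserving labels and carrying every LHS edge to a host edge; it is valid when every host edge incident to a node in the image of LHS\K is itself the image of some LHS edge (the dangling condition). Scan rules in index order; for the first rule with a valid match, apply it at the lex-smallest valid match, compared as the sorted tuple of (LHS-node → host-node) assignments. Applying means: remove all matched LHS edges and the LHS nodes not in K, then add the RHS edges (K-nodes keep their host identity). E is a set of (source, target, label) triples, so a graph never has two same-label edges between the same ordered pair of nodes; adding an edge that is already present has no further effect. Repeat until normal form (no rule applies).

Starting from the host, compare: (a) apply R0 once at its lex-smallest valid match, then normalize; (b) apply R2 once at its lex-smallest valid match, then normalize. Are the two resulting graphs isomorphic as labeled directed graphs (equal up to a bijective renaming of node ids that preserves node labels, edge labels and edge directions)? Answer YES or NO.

branch R0-first: apply at {0↦0, 1↦1} → |E|=4, then 4 more step(s) → NF |V|=3 |E|=0 V={2:D, 3:C, 8:B} E=∅
branch R2-first: apply at {0↦6, 1↦4, 2↦1, 3↦8} → |E|=4, then 4 more step(s) → NF |V|=3 |E|=0 V={2:D, 3:C, 5:B} E=∅
graphs isomorphic (equal up to label-preserving node renaming)

Answer: YES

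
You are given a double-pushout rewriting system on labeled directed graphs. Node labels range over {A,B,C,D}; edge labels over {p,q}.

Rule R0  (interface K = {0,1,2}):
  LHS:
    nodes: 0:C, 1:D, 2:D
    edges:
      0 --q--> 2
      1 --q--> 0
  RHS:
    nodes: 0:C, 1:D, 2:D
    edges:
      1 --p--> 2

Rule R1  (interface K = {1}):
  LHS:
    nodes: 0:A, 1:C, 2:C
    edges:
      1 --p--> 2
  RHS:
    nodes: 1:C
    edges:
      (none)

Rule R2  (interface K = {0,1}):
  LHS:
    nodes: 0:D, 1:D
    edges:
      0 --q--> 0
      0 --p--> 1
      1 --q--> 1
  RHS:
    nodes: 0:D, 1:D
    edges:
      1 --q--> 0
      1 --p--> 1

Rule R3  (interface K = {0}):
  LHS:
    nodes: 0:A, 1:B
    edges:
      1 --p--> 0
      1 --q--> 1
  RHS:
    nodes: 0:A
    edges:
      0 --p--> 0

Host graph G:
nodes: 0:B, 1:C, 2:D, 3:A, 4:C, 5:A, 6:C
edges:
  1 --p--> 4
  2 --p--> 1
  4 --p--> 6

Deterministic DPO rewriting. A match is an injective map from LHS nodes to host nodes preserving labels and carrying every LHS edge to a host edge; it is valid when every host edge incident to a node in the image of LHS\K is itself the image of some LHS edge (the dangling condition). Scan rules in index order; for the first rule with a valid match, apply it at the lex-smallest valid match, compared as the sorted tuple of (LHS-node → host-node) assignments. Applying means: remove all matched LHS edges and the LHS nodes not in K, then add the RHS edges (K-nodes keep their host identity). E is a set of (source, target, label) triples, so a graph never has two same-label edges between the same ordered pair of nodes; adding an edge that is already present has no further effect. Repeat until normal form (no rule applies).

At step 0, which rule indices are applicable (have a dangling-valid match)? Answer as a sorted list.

R0: no valid match — LHS pattern not found
R1: 2 valid matches — {0↦3, 1↦4, 2↦6}, {0↦5, 1↦4, 2↦6}
R2: no valid match — LHS pattern not found
R3: no valid match — LHS pattern not found

Answer: [R1]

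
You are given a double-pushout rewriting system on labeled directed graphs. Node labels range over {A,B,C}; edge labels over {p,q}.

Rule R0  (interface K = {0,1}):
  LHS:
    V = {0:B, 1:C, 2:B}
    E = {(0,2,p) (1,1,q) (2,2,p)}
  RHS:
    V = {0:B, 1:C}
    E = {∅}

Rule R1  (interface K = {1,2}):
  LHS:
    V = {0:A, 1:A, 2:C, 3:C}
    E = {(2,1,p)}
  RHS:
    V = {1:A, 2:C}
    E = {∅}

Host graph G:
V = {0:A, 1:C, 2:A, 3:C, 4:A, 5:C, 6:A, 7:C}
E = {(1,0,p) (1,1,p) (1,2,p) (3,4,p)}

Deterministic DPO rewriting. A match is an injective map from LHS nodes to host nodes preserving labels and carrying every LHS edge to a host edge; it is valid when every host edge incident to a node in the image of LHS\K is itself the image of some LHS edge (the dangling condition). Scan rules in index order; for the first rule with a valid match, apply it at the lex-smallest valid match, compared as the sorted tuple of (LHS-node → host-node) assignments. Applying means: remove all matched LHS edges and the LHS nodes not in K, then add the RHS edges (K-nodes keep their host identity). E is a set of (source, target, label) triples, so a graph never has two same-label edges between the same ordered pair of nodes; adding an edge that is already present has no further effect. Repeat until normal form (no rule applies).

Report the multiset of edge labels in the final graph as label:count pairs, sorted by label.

Answer: p:2

Rewrite trace:
[0] host  ⇒  8 nodes, 4 edges  {1-p->0 1-p->1 1-p->2 3-p->4}
[1] R1 @ {0↦6, 1↦0, 2↦1, 3↦5}  ⇒  6 nodes, 3 edges  {1-p->1 1-p->2 3-p->4}
[2] R1 @ {0↦0, 1↦2, 2↦1, 3↦7}  ⇒  4 nodes, 2 edges  {1-p->1 3-p->4}
halt: no rule applies after step 2
NF edges: [(1, 1, 'p'), (3, 4, 'p')]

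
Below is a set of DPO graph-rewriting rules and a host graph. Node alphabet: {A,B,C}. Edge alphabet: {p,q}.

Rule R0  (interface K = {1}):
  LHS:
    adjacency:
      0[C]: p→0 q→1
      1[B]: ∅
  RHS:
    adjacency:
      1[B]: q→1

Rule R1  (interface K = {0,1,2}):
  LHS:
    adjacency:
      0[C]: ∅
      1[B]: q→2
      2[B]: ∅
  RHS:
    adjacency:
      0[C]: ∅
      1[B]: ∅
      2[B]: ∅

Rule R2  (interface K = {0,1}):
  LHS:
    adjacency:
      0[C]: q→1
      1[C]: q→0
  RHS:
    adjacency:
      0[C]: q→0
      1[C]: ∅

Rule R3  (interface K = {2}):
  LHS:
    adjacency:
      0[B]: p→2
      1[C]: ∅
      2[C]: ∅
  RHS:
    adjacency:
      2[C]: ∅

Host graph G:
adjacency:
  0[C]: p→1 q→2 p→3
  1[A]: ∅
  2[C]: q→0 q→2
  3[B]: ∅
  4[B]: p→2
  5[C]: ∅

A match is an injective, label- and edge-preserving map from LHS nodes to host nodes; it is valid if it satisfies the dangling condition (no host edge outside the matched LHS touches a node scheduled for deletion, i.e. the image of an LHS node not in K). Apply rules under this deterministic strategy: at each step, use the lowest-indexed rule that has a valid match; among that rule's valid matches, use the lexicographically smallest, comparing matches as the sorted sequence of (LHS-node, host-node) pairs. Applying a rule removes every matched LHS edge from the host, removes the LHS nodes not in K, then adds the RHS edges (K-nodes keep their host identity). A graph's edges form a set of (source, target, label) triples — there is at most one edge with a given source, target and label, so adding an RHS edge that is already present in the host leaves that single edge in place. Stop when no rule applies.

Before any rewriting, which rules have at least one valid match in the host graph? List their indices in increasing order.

Answer: [R2,R3]

Derivation:
R0: no valid match — LHS pattern not found
R1: no valid match — LHS pattern not found
R2: 2 valid matches — {0↦0, 1↦2}, {0↦2, 1↦0}
R3: 1 valid match — {0↦4, 1↦5, 2↦2}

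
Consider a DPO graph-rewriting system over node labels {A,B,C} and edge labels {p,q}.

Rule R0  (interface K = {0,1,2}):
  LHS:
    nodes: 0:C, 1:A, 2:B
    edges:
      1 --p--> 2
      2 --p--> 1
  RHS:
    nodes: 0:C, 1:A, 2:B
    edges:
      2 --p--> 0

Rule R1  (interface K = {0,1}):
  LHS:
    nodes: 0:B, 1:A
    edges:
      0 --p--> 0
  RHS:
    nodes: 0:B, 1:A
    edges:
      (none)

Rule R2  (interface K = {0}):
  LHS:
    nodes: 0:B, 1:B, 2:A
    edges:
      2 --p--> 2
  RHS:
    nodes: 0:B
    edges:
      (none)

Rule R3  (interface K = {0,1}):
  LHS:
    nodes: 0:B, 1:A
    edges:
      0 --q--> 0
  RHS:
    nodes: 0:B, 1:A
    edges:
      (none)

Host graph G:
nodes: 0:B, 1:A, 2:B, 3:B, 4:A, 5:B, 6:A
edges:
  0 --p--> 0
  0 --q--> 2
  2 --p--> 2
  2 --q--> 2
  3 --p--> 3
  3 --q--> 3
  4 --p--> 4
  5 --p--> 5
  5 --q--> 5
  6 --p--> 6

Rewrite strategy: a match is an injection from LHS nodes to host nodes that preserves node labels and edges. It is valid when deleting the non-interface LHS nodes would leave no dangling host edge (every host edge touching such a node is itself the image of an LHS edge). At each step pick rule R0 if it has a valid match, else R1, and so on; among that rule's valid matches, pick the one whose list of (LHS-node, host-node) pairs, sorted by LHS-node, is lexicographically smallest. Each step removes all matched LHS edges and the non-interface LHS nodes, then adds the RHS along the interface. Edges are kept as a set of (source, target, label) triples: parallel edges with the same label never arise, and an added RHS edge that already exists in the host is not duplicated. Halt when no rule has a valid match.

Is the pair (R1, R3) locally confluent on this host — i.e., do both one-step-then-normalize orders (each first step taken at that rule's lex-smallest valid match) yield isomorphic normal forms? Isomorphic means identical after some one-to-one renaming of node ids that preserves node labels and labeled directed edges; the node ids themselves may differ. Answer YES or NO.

branch R1-first: apply at {0↦0, 1↦1} → |E|=9, then 8 more step(s) → NF |V|=3 |E|=1 V={0:B, 1:A, 2:B} E=0-q->2
branch R3-first: apply at {0↦2, 1↦1} → |E|=9, then 8 more step(s) → NF |V|=3 |E|=1 V={0:B, 1:A, 2:B} E=0-q->2
graphs isomorphic (equal up to label-preserving node renaming)

Answer: YES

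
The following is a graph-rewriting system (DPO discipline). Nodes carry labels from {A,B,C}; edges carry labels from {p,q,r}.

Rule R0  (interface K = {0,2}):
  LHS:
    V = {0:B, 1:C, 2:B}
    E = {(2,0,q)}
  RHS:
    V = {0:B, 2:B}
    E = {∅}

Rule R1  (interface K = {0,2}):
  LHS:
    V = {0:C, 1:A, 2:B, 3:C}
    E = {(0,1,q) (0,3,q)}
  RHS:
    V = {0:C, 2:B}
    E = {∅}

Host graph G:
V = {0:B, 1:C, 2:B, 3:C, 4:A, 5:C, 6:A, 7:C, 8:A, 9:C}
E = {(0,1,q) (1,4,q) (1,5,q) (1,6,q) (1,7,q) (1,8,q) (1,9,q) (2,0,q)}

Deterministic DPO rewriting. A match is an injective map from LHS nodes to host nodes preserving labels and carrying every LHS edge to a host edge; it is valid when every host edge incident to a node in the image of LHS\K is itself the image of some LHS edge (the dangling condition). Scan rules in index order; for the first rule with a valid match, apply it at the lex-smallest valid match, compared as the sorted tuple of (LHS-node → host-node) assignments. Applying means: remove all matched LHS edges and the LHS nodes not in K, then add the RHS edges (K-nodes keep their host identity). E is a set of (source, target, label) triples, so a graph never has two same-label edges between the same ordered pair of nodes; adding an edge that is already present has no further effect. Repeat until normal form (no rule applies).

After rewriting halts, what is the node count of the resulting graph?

start.  V:10 E:8  edges: 0-q->1 1-q->4 1-q->5 1-q->6 1-q->7 1-q->8 1-q->9 2-q->0
1. fire R0 via {0↦0, 1↦3, 2↦2}  →  V:9 E:7  edges: 0-q->1 1-q->4 1-q->5 1-q->6 1-q->7 1-q->8 1-q->9
2. fire R1 via {0↦1, 1↦4, 2↦0, 3↦5}  →  V:7 E:5  edges: 0-q->1 1-q->6 1-q->7 1-q->8 1-q->9
3. fire R1 via {0↦1, 1↦6, 2↦0, 3↦7}  →  V:5 E:3  edges: 0-q->1 1-q->8 1-q->9
4. fire R1 via {0↦1, 1↦8, 2↦0, 3↦9}  →  V:3 E:1  edges: 0-q->1
final graph: no rule applies after step 4
NF nodes: {0:B, 1:C, 2:B}

Answer: 3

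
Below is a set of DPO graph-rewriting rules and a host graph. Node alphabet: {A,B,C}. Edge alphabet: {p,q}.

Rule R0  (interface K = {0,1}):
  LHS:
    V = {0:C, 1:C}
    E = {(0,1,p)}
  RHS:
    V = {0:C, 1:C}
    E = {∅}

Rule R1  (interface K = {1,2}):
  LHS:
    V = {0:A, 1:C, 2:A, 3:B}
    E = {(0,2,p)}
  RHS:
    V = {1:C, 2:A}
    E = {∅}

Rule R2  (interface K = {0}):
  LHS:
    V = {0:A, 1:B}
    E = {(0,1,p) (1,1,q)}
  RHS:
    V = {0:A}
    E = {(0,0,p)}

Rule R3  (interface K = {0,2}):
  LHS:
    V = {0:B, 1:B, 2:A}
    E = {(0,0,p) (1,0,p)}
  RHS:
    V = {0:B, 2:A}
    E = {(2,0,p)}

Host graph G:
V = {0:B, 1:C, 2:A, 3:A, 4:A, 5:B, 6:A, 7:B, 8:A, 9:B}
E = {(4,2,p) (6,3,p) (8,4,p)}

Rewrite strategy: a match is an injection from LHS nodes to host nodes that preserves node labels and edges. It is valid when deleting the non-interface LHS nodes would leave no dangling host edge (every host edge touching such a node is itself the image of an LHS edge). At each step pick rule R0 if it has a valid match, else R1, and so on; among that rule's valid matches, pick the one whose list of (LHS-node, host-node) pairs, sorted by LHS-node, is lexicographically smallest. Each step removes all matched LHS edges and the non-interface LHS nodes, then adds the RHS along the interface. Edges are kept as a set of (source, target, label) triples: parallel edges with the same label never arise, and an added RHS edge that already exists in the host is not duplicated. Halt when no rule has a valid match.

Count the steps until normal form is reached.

Answer: 3

Derivation:
start.  V:10 E:3  edges: 4-p->2 6-p->3 8-p->4
1. fire R1 via {0↦6, 1↦1, 2↦3, 3↦0}  →  V:8 E:2  edges: 4-p->2 8-p->4
2. fire R1 via {0↦8, 1↦1, 2↦4, 3↦5}  →  V:6 E:1  edges: 4-p->2
3. fire R1 via {0↦4, 1↦1, 2↦2, 3↦7}  →  V:4 E:0  edges: ∅
halt: no rule applies after step 3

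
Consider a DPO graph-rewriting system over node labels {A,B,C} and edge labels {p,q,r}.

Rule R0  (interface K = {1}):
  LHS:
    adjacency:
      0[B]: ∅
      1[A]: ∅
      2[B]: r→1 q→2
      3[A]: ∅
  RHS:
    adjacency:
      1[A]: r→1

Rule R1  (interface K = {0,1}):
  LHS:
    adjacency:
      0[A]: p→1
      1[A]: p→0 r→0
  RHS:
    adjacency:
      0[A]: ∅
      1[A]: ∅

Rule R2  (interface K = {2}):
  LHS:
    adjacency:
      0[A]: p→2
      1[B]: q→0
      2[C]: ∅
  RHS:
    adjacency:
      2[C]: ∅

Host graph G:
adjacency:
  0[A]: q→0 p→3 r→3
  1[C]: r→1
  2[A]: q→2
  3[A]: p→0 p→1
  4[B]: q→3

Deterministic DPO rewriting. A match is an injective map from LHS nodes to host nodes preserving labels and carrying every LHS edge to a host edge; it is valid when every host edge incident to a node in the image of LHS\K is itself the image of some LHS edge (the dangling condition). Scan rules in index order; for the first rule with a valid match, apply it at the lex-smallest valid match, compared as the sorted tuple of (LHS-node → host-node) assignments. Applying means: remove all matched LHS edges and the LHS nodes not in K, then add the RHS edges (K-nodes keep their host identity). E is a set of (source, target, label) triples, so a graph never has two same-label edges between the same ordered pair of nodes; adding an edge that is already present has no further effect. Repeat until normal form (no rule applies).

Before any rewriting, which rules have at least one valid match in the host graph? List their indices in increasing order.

R0: no valid match — LHS pattern not found
R1: 1 valid match — {0↦3, 1↦0}
R2: no valid match — 1 raw match, all fail dangling condition

Answer: [R1]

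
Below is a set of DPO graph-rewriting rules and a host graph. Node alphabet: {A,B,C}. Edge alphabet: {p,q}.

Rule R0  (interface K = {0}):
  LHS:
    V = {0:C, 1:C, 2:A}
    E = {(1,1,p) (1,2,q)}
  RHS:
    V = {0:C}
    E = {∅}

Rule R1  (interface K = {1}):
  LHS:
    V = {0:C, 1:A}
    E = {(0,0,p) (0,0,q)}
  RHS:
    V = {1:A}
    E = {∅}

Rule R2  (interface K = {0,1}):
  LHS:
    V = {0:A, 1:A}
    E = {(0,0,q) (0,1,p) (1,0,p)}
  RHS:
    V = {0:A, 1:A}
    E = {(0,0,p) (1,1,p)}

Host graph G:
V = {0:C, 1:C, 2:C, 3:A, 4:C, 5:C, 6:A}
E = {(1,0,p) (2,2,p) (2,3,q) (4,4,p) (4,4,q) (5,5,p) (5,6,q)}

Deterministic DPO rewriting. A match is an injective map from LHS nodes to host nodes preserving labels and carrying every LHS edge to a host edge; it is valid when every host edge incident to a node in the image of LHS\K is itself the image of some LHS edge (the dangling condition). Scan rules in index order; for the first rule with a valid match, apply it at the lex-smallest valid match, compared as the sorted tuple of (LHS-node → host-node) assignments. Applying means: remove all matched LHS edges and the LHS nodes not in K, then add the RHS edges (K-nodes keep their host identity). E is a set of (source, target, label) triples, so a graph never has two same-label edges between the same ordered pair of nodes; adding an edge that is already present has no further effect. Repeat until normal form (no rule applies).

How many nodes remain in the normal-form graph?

start.  V:7 E:7  edges: 1-p->0 2-p->2 2-q->3 4-p->4 4-q->4 5-p->5 5-q->6
1. fire R0 via {0↦0, 1↦2, 2↦3}  →  V:5 E:5  edges: 1-p->0 4-p->4 4-q->4 5-p->5 5-q->6
2. fire R0 via {0↦0, 1↦5, 2↦6}  →  V:3 E:3  edges: 1-p->0 4-p->4 4-q->4
final graph: no rule applies after step 2
NF nodes: {0:C, 1:C, 4:C}

Answer: 3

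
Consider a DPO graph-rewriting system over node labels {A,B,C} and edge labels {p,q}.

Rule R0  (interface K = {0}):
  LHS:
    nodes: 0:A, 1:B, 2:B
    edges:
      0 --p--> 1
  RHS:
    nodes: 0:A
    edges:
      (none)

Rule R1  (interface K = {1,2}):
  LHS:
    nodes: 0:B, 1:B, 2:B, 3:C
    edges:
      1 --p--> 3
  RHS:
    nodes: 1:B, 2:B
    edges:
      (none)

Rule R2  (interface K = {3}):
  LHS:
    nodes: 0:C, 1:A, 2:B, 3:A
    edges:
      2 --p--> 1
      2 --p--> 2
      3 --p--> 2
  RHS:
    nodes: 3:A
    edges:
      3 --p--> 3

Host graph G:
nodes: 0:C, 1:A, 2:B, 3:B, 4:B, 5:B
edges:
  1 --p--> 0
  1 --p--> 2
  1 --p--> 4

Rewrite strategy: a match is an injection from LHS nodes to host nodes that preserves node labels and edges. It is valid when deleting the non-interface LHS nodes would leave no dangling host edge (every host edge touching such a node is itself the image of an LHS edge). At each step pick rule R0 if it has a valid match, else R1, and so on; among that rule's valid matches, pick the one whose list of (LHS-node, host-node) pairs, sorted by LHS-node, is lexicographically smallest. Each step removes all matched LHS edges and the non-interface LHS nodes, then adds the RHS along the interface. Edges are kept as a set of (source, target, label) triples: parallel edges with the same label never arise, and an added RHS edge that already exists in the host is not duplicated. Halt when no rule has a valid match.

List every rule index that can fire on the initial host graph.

Answer: [R0]

Derivation:
R0: 4 valid matches — {0↦1, 1↦2, 2↦3}, {0↦1, 1↦2, 2↦5}, {0↦1, 1↦4, 2↦3} (+1 more)
R1: no valid match — LHS pattern not found
R2: no valid match — LHS pattern not found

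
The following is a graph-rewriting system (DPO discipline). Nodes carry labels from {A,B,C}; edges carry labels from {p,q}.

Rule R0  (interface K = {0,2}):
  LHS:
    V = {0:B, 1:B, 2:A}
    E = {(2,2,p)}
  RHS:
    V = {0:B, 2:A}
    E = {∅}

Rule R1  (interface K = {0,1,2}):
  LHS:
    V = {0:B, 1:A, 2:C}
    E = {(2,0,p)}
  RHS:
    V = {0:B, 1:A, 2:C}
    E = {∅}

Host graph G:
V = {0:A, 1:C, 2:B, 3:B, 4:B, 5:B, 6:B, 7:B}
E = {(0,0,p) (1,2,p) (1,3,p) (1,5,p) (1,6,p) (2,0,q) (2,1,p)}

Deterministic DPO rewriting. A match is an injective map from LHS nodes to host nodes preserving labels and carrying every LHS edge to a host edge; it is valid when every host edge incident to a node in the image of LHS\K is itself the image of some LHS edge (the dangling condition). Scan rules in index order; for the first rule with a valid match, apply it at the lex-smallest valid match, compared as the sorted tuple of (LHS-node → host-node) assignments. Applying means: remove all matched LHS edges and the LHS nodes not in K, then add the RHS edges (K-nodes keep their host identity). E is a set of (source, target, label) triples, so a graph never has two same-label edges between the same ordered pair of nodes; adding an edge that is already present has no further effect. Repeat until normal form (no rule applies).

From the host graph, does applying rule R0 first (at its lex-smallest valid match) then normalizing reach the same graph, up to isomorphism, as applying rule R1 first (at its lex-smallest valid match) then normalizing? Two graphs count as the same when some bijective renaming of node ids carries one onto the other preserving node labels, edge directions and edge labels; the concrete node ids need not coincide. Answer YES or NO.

Answer: YES

Steps:
branch R0-first: apply at {0↦2, 1↦4, 2↦0} → |E|=6, then 4 more step(s) → NF |V|=7 |E|=2 V={0:A, 1:C, 2:B, 3:B, 5:B, 6:B, 7:B} E=2-q->0 2-p->1
branch R1-first: apply at {0↦2, 1↦0, 2↦1} → |E|=6, then 4 more step(s) → NF |V|=7 |E|=2 V={0:A, 1:C, 2:B, 3:B, 5:B, 6:B, 7:B} E=2-q->0 2-p->1
graphs isomorphic (equal up to label-preserving node renaming)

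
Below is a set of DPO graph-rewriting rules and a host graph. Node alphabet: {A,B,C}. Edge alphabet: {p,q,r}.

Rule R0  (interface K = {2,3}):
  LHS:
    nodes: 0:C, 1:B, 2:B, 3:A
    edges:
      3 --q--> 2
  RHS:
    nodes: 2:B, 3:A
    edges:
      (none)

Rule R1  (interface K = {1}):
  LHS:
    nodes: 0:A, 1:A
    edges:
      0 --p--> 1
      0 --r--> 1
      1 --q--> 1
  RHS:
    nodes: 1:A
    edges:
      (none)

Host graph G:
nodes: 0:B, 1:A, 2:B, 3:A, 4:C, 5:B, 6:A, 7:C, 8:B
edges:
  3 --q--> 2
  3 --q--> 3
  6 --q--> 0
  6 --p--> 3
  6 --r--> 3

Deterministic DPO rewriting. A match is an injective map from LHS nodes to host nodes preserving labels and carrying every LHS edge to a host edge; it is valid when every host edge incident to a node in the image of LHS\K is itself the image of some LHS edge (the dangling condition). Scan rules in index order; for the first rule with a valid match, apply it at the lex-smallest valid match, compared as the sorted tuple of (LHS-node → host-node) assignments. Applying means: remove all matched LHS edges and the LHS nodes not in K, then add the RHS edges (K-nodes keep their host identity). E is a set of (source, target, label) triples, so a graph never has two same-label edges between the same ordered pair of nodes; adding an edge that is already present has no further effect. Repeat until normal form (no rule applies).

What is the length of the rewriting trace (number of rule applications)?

Answer: 3

Rewrite trace:
start.  V:9 E:5  edges: 3-q->2 3-q->3 6-q->0 6-p->3 6-r->3
1. fire R0 via {0↦4, 1↦5, 2↦0, 3↦6}  →  V:7 E:4  edges: 3-q->2 3-q->3 6-p->3 6-r->3
2. fire R0 via {0↦7, 1↦0, 2↦2, 3↦3}  →  V:5 E:3  edges: 3-q->3 6-p->3 6-r->3
3. fire R1 via {0↦6, 1↦3}  →  V:4 E:0  edges: ∅
halt: no rule applies after step 3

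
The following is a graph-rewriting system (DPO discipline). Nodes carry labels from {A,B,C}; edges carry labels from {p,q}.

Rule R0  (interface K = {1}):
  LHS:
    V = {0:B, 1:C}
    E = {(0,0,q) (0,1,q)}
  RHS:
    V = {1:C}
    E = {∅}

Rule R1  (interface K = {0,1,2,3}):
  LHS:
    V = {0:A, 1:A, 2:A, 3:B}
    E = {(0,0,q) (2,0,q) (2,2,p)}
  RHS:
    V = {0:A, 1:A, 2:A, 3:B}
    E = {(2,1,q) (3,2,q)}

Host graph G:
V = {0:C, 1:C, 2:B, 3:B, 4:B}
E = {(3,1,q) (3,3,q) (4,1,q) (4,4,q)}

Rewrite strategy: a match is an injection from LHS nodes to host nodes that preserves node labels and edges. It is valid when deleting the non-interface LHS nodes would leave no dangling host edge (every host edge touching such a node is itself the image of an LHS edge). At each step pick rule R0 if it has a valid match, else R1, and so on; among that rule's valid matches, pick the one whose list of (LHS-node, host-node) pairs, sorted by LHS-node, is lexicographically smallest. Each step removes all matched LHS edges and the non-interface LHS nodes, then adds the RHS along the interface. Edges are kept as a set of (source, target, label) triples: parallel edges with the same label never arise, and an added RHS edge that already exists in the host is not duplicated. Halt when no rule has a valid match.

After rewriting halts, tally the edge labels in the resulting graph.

initial: |V|=5 |E|=4  E = 3-q->1 3-q->3 4-q->1 4-q->4
step 1: apply R0 at {0↦3, 1↦1}  → |V|=4 |E|=2  E = 4-q->1 4-q->4
step 2: apply R0 at {0↦4, 1↦1}  → |V|=3 |E|=0  E = ∅
normal form: no rule applies after step 2
NF edges: []

Answer: (no edges)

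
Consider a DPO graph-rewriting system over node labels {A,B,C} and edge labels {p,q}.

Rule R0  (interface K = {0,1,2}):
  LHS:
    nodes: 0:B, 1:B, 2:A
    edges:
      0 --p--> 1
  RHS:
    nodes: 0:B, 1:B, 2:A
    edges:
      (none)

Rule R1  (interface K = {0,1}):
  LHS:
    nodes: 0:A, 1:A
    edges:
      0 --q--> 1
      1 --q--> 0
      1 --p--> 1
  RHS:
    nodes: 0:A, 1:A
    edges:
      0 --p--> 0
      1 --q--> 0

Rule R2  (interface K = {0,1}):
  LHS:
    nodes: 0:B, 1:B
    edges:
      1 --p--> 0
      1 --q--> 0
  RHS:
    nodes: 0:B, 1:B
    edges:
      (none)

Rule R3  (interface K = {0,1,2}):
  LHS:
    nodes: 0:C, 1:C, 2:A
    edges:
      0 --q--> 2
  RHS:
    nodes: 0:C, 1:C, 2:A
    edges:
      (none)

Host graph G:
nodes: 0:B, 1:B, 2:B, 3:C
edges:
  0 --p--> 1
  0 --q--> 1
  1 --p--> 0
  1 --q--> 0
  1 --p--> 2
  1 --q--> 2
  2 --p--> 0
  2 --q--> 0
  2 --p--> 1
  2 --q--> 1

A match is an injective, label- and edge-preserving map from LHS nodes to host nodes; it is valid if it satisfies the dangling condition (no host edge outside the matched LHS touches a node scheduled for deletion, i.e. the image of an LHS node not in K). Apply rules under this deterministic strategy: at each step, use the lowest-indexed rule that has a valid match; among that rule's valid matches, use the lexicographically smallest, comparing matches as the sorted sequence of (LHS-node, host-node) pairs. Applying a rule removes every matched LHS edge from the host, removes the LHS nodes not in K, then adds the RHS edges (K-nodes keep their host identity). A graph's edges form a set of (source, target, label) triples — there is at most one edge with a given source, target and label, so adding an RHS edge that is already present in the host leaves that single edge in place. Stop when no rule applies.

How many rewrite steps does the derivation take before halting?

initial: |V|=4 |E|=10  E = 0-p->1 0-q->1 1-p->0 1-q->0 1-p->2 1-q->2 2-p->0 2-q->0 2-p->1 2-q->1
step 1: apply R2 at {0↦0, 1↦1}  → |V|=4 |E|=8  E = 0-p->1 0-q->1 1-p->2 1-q->2 2-p->0 2-q->0 2-p->1 2-q->1
step 2: apply R2 at {0↦0, 1↦2}  → |V|=4 |E|=6  E = 0-p->1 0-q->1 1-p->2 1-q->2 2-p->1 2-q->1
step 3: apply R2 at {0↦1, 1↦0}  → |V|=4 |E|=4  E = 1-p->2 1-q->2 2-p->1 2-q->1
step 4: apply R2 at {0↦1, 1↦2}  → |V|=4 |E|=2  E = 1-p->2 1-q->2
step 5: apply R2 at {0↦2, 1↦1}  → |V|=4 |E|=0  E = ∅
final graph: no rule applies after step 5

Answer: 5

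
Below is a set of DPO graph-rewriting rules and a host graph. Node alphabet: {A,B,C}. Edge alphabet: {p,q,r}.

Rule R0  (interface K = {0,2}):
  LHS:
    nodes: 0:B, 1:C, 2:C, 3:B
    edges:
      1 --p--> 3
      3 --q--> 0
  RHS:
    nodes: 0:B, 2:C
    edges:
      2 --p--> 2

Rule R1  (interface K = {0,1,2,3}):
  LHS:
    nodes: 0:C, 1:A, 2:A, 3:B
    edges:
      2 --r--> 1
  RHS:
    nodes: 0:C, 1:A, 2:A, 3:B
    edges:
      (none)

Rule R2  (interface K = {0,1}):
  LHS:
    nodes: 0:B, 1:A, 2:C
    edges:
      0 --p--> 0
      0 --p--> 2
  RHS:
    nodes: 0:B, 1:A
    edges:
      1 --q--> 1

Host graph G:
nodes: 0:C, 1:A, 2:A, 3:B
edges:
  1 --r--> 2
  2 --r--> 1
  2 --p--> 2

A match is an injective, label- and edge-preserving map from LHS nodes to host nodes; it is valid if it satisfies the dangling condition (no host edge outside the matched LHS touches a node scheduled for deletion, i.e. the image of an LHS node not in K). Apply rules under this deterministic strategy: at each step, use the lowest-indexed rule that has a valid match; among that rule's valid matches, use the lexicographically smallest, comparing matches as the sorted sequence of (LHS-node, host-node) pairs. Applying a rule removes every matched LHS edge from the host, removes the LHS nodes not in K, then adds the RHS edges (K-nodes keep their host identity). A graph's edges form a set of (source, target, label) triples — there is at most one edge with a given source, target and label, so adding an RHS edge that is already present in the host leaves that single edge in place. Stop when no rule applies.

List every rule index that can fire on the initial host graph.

Answer: [R1]

Rewrite trace:
R0: no valid match — LHS pattern not found
R1: 2 valid matches — {0↦0, 1↦1, 2↦2, 3↦3}, {0↦0, 1↦2, 2↦1, 3↦3}
R2: no valid match — LHS pattern not found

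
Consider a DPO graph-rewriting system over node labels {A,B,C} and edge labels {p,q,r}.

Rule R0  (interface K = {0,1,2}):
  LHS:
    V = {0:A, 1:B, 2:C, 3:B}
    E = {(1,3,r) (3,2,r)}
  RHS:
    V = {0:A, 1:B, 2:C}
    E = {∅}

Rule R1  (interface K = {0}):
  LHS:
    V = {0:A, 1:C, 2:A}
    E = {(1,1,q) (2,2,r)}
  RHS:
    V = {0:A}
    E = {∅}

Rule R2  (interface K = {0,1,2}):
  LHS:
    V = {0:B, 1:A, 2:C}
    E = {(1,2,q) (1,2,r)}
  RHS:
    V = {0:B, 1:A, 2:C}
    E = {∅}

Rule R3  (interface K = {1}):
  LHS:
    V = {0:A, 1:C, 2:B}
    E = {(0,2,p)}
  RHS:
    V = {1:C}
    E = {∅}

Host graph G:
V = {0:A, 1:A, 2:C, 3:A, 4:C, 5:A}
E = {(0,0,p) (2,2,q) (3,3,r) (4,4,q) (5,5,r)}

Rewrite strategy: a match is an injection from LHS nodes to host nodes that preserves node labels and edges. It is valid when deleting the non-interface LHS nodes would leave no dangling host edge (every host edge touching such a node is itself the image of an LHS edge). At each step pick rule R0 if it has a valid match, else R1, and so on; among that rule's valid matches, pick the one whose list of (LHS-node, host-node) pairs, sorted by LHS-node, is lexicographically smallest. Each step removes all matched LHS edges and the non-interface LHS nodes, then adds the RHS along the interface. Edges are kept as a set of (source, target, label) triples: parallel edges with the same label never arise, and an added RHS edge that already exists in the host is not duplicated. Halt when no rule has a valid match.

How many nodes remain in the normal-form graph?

initial: |V|=6 |E|=5  E = 0-p->0 2-q->2 3-r->3 4-q->4 5-r->5
step 1: apply R1 at {0↦0, 1↦2, 2↦3}  → |V|=4 |E|=3  E = 0-p->0 4-q->4 5-r->5
step 2: apply R1 at {0↦0, 1↦4, 2↦5}  → |V|=2 |E|=1  E = 0-p->0
halt: no rule applies after step 2
NF nodes: {0:A, 1:A}

Answer: 2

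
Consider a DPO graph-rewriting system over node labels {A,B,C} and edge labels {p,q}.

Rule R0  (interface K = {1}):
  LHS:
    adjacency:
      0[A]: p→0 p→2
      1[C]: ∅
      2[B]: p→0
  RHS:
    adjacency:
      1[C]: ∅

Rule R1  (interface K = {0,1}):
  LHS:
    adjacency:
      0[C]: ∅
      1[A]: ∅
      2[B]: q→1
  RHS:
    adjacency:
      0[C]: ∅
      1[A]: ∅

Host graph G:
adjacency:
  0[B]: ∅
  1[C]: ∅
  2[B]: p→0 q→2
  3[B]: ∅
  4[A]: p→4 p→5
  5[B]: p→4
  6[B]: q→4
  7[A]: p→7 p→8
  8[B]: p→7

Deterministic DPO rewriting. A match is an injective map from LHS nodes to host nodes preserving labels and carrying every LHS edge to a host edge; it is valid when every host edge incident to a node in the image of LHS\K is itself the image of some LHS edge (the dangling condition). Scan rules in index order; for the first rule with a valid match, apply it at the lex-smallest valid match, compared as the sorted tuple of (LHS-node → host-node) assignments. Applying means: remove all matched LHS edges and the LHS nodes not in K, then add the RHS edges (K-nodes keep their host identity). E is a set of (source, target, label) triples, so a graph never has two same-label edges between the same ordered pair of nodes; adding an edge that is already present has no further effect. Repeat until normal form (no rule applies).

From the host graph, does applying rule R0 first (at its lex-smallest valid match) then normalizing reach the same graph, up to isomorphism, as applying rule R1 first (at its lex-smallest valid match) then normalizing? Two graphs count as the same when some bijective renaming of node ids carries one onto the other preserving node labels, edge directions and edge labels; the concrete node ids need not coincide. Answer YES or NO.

Answer: YES

Steps:
branch R0-first: apply at {0↦7, 1↦1, 2↦8} → |E|=6, then 2 more step(s) → NF |V|=4 |E|=2 V={0:B, 1:C, 2:B, 3:B} E=2-p->0 2-q->2
branch R1-first: apply at {0↦1, 1↦4, 2↦6} → |E|=8, then 2 more step(s) → NF |V|=4 |E|=2 V={0:B, 1:C, 2:B, 3:B} E=2-p->0 2-q->2
graphs isomorphic (equal up to label-preserving node renaming)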